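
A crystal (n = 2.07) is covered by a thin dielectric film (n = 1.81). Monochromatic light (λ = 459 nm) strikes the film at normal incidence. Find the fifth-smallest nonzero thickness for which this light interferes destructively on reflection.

571 nm

Ray reflecting at the top interface goes from n = 1.0 toward n = 1.81: a half-wave phase shift.
At the lower boundary (n = 1.81 to n = 2.07) the reflected ray undergoes a half-wave phase shift.
The two reflections carry the same phase change, so no net offset.
So the condition for destructive reflection is 2 n t = (m + ½) λ.
The fifth-smallest nonzero thickness corresponds to m = 4: t = (m + ½) λ / (2 n) = 4.50 × 459 / (2 × 1.81) = 571 nm.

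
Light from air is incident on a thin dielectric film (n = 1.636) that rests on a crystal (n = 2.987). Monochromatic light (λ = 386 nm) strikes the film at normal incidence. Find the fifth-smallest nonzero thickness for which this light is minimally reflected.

Ray reflecting at the top interface goes from n = 1.0 toward n = 1.636: a half-wave phase shift.
Ray reflecting at the bottom interface goes from n = 1.636 toward n = 2.987: a half-wave phase shift.
The two reflections carry the same phase change, so no net offset.
For minimum reflection here: 2 n t = (m + ½) λ.
The fifth-smallest nonzero thickness corresponds to m = 4: t = (m + ½) λ / (2 n) = 4.50 × 386 / (2 × 1.636) = 531 nm.

531 nm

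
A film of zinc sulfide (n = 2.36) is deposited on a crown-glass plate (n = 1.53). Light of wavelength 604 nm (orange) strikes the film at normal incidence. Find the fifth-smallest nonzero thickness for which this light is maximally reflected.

576 nm

At the upper boundary (n = 1.0 to n = 2.36) the reflected ray undergoes a half-wave phase shift.
At the lower boundary (n = 2.36 to n = 1.53) the reflected ray undergoes no phase shift.
Net: one phase inversion between the two reflected rays.
With one net inversion, constructive interference in reflection requires 2 n t = (m + ½) λ.
The fifth-smallest nonzero thickness corresponds to m = 4: t = (m + ½) λ / (2 n) = 4.50 × 604 / (2 × 2.36) = 576 nm.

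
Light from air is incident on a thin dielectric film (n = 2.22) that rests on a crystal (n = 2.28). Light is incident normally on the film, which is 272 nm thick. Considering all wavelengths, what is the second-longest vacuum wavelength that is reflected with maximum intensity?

Top surface (1.0 → 2.22): reflection off a higher-index medium gives a half-wave phase shift.
Bottom surface (2.22 → 2.28): reflection off a higher-index medium gives a half-wave phase shift.
Zero or two π shifts → no net half-wave offset.
For maximum reflection here: 2 n t = m λ.
λ = 2 n t / m. The second-longest wavelength is m = 2: λ = 2 × 2.22 × 272 / 2.00 = 604 nm.

604 nm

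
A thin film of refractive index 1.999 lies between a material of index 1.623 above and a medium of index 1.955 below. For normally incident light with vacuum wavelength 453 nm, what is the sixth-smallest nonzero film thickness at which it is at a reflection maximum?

623 nm

Top surface (1.623 → 1.999): reflection off a higher-index medium gives a half-wave phase shift.
Bottom surface (1.999 → 1.955): reflection off a lower-index medium gives no phase shift.
Net: one phase inversion between the two reflected rays.
With one net inversion, constructive interference in reflection requires 2 n t = (m + ½) λ.
The sixth-smallest nonzero thickness corresponds to m = 5: t = (m + ½) λ / (2 n) = 5.50 × 453 / (2 × 1.999) = 623 nm.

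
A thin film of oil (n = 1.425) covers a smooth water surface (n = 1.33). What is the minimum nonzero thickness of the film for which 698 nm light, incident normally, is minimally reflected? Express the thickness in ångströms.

2449 Å

Ray reflecting at the top interface goes from n = 1.0 toward n = 1.425: a half-wave phase shift.
Ray reflecting at the bottom interface goes from n = 1.425 toward n = 1.33: no phase shift.
Exactly one π shift → a net half-wave offset.
For dark reflection here: 2 n t = m λ.
Minimum nonzero at m = 1: t = λ / (2 n) = 698 / (2 × 1.425) = 245 nm.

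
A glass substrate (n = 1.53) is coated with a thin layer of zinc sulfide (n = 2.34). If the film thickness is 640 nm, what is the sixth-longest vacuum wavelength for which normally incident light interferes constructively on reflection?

545 nm

Ray reflecting at the top interface goes from n = 1.0 toward n = 2.34: a half-wave phase shift.
Ray reflecting at the bottom interface goes from n = 2.34 toward n = 1.53: no phase shift.
Exactly one π shift → a net half-wave offset.
For maximum reflection here: 2 n t = (m + ½) λ.
λ = 2 n t / (m + ½). The sixth-longest wavelength is m = 5: λ = 2 × 2.34 × 640 / 5.50 = 545 nm.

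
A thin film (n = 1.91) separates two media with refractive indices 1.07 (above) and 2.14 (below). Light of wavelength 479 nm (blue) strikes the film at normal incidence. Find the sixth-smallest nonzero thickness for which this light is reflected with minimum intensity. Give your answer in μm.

Ray reflecting at the top interface goes from n = 1.07 toward n = 1.91: a half-wave phase shift.
Ray reflecting at the bottom interface goes from n = 1.91 toward n = 2.14: a half-wave phase shift.
Zero or two π shifts → no net half-wave offset.
For minimum reflection here: 2 n t = (m + ½) λ.
The sixth-smallest nonzero thickness corresponds to m = 5: t = (m + ½) λ / (2 n) = 5.50 × 479 / (2 × 1.91) = 690 nm.

0.690 μm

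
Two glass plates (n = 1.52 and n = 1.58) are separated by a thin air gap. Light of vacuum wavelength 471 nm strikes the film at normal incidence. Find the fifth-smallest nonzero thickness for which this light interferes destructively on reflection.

1178 nm

At the upper boundary (n = 1.52 to n = 1.0) the reflected ray undergoes no phase shift.
Ray reflecting at the bottom interface goes from n = 1.0 toward n = 1.58: a half-wave phase shift.
Net: one phase inversion between the two reflected rays.
So the condition for destructive reflection is 2 n t = m λ.
The fifth-smallest nonzero thickness corresponds to m = 5: t = m λ / (2 n) = 5.00 × 471 / (2 × 1.0) = 1178 nm.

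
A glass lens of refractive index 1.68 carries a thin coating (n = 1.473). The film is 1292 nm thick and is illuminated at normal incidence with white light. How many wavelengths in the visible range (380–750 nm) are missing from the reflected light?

At the upper boundary (n = 1.0 to n = 1.473) the reflected ray undergoes a half-wave phase shift.
Ray reflecting at the bottom interface goes from n = 1.473 toward n = 1.68: a half-wave phase shift.
Net: no relative phase inversion (both shifts match).
So the condition for destructive reflection is 2 n t = (m + ½) λ.
λ = 2 n t / (m + ½) = 3806 / (m + ½) nm.
m=4: 846 nm (IR); m=5: 692 nm (visible); m=6: 586 nm (visible); m=7: 507 nm (visible); m=8: 448 nm (visible); m=9: 401 nm (visible); m=10: 362 nm (UV).

5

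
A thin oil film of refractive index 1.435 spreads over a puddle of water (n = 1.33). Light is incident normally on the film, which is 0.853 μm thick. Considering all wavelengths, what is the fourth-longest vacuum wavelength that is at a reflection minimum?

At the upper boundary (n = 1.0 to n = 1.435) the reflected ray undergoes a half-wave phase shift.
Ray reflecting at the bottom interface goes from n = 1.435 toward n = 1.33: no phase shift.
Net: one phase inversion between the two reflected rays.
With one net inversion, destructive interference in reflection requires 2 n t = m λ.
λ = 2 n t / m. The fourth-longest wavelength is m = 4: λ = 2 × 1.435 × 853 / 4.00 = 612 nm.

612 nm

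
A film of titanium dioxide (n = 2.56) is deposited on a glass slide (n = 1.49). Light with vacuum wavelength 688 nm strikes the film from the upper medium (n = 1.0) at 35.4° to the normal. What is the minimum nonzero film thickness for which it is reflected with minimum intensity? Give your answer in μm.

0.138 μm

Top surface (1.0 → 2.56): reflection off a higher-index medium gives a half-wave phase shift.
At the lower boundary (n = 2.56 to n = 1.49) the reflected ray undergoes no phase shift.
Net: one phase inversion between the two reflected rays.
So the condition for destructive reflection is 2 n t cos θ_r = m λ.
Snell's law: 1.0 sin 35.4° = 2.56 sin θ_r → sin θ_r = 0.226, cos θ_r = 0.974.
Minimum nonzero at m = 1: t = λ / (2 n cos θ_r) = 688 / (2 × 2.56 × 0.974) = 138 nm.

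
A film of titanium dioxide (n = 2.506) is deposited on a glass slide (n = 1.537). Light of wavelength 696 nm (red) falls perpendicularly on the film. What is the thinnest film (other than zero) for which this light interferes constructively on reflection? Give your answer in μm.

Top surface (1.0 → 2.506): reflection off a higher-index medium gives a half-wave phase shift.
Bottom surface (2.506 → 1.537): reflection off a lower-index medium gives no phase shift.
Net: one phase inversion between the two reflected rays.
With one net inversion, constructive interference in reflection requires 2 n t = (m + ½) λ.
Minimum at m = 0: t = λ / (4 n) = 696 / (4 × 2.506) = 69.4 nm.

0.0694 μm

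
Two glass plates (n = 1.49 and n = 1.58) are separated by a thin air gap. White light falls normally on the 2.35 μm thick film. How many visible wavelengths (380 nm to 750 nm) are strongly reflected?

At the upper boundary (n = 1.49 to n = 1.0) the reflected ray undergoes no phase shift.
Ray reflecting at the bottom interface goes from n = 1.0 toward n = 1.58: a half-wave phase shift.
Exactly one π shift → a net half-wave offset.
With one net inversion, constructive interference in reflection requires 2 n t = (m + ½) λ.
λ = 2 n t / (m + ½) = 4700 / (m + ½) nm.
m=5: 855 nm (IR); m=6: 723 nm (visible); m=7: 627 nm (visible); m=8: 553 nm (visible); m=9: 495 nm (visible); m=10: 448 nm (visible); m=11: 409 nm (visible); m=12: 376 nm (UV).

6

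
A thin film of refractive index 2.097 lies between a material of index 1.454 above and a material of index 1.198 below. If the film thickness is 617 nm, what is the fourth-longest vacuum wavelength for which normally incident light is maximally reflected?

Top surface (1.454 → 2.097): reflection off a higher-index medium gives a half-wave phase shift.
Bottom surface (2.097 → 1.198): reflection off a lower-index medium gives no phase shift.
The two reflections differ by half a wavelength.
For maximum reflection here: 2 n t = (m + ½) λ.
λ = 2 n t / (m + ½). The fourth-longest wavelength is m = 3: λ = 2 × 2.097 × 617 / 3.50 = 739 nm.

739 nm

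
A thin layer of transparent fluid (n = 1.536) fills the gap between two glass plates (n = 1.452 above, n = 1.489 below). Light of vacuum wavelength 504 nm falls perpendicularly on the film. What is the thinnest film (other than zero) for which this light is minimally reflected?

Ray reflecting at the top interface goes from n = 1.452 toward n = 1.536: a half-wave phase shift.
Ray reflecting at the bottom interface goes from n = 1.536 toward n = 1.489: no phase shift.
Net: one phase inversion between the two reflected rays.
For weak reflection here: 2 n t = m λ.
Minimum nonzero at m = 1: t = λ / (2 n) = 504 / (2 × 1.536) = 164 nm.

164 nm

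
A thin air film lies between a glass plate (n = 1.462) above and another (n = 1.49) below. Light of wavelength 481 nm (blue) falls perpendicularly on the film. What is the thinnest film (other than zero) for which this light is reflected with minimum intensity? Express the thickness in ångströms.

2405 Å

At the upper boundary (n = 1.462 to n = 1.0) the reflected ray undergoes no phase shift.
Ray reflecting at the bottom interface goes from n = 1.0 toward n = 1.49: a half-wave phase shift.
Exactly one π shift → a net half-wave offset.
For weak reflection here: 2 n t = m λ.
Minimum nonzero at m = 1: t = λ / (2 n) = 481 / (2 × 1.0) = 241 nm.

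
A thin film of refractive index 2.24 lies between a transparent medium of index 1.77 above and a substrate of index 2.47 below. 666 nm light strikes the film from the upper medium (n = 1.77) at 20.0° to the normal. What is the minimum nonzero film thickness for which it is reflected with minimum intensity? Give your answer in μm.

0.0772 μm

At the upper boundary (n = 1.77 to n = 2.24) the reflected ray undergoes a half-wave phase shift.
At the lower boundary (n = 2.24 to n = 2.47) the reflected ray undergoes a half-wave phase shift.
Net: no relative phase inversion (both shifts match).
For weak reflection here: 2 n t cos θ_r = (m + ½) λ.
Snell's law: 1.77 sin 20.0° = 2.24 sin θ_r → sin θ_r = 0.270, cos θ_r = 0.963.
Minimum at m = 0: t = λ / (4 n cos θ_r) = 666 / (4 × 2.24 × 0.963) = 77.2 nm.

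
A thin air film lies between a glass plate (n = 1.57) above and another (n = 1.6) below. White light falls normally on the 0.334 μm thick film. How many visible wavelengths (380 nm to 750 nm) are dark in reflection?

1

At the upper boundary (n = 1.57 to n = 1.0) the reflected ray undergoes no phase shift.
Bottom surface (1.0 → 1.6): reflection off a higher-index medium gives a half-wave phase shift.
The two reflections differ by half a wavelength.
With one net inversion, destructive interference in reflection requires 2 n t = m λ.
λ = 2 n t / m = 668 / m nm.
m=1: 668 nm (visible); m=2: 334 nm (UV).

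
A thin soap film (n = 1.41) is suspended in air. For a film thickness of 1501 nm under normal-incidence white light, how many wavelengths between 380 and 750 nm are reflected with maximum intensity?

Ray reflecting at the top interface goes from n = 1.0 toward n = 1.41: a half-wave phase shift.
Ray reflecting at the bottom interface goes from n = 1.41 toward n = 1.0: no phase shift.
The two reflections differ by half a wavelength.
With one net inversion, constructive interference in reflection requires 2 n t = (m + ½) λ.
λ = 2 n t / (m + ½) = 4233 / (m + ½) nm.
m=5: 770 nm (IR); m=6: 651 nm (visible); m=7: 564 nm (visible); m=8: 498 nm (visible); m=9: 446 nm (visible); m=10: 403 nm (visible); m=11: 368 nm (UV).

5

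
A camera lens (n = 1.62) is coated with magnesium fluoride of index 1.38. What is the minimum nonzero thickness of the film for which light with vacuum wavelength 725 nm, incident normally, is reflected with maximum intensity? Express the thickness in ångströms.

2627 Å

At the upper boundary (n = 1.0 to n = 1.38) the reflected ray undergoes a half-wave phase shift.
Bottom surface (1.38 → 1.62): reflection off a higher-index medium gives a half-wave phase shift.
The two reflections carry the same phase change, so no net offset.
With no net inversion, constructive interference in reflection requires 2 n t = m λ.
Minimum nonzero at m = 1: t = λ / (2 n) = 725 / (2 × 1.38) = 263 nm.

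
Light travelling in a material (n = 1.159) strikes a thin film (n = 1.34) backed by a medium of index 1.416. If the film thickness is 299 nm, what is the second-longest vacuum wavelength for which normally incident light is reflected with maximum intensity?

401 nm

Top surface (1.159 → 1.34): reflection off a higher-index medium gives a half-wave phase shift.
Ray reflecting at the bottom interface goes from n = 1.34 toward n = 1.416: a half-wave phase shift.
The two reflections carry the same phase change, so no net offset.
So the condition for constructive reflection is 2 n t = m λ.
λ = 2 n t / m. The second-longest wavelength is m = 2: λ = 2 × 1.34 × 299 / 2.00 = 401 nm.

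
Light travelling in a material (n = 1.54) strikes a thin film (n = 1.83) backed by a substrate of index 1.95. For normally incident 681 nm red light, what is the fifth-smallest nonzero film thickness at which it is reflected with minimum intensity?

At the upper boundary (n = 1.54 to n = 1.83) the reflected ray undergoes a half-wave phase shift.
Ray reflecting at the bottom interface goes from n = 1.83 toward n = 1.95: a half-wave phase shift.
Zero or two π shifts → no net half-wave offset.
For weak reflection here: 2 n t = (m + ½) λ.
The fifth-smallest nonzero thickness corresponds to m = 4: t = (m + ½) λ / (2 n) = 4.50 × 681 / (2 × 1.83) = 837 nm.

837 nm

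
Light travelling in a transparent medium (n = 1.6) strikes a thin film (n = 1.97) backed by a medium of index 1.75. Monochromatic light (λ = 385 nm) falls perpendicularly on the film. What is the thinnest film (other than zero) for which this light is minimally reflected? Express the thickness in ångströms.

Ray reflecting at the top interface goes from n = 1.6 toward n = 1.97: a half-wave phase shift.
Ray reflecting at the bottom interface goes from n = 1.97 toward n = 1.75: no phase shift.
Exactly one π shift → a net half-wave offset.
For minimum reflection here: 2 n t = m λ.
Minimum nonzero at m = 1: t = λ / (2 n) = 385 / (2 × 1.97) = 97.7 nm.

977 Å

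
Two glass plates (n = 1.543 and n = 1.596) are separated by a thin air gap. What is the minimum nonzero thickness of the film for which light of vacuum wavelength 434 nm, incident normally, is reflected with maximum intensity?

109 nm

At the upper boundary (n = 1.543 to n = 1.0) the reflected ray undergoes no phase shift.
Ray reflecting at the bottom interface goes from n = 1.0 toward n = 1.596: a half-wave phase shift.
The two reflections differ by half a wavelength.
For strong reflection here: 2 n t = (m + ½) λ.
Minimum at m = 0: t = λ / (4 n) = 434 / (4 × 1.0) = 109 nm.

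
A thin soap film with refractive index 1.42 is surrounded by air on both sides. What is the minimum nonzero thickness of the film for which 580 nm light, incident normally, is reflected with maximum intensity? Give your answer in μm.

At the upper boundary (n = 1.0 to n = 1.42) the reflected ray undergoes a half-wave phase shift.
Bottom surface (1.42 → 1.0): reflection off a lower-index medium gives no phase shift.
The two reflections differ by half a wavelength.
With one net inversion, constructive interference in reflection requires 2 n t = (m + ½) λ.
Minimum at m = 0: t = λ / (4 n) = 580 / (4 × 1.42) = 102 nm.

0.102 μm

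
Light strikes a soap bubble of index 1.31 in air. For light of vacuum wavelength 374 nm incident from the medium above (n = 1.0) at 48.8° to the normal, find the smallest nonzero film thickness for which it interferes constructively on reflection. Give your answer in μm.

Top surface (1.0 → 1.31): reflection off a higher-index medium gives a half-wave phase shift.
Bottom surface (1.31 → 1.0): reflection off a lower-index medium gives no phase shift.
Net: one phase inversion between the two reflected rays.
For maximum reflection here: 2 n t cos θ_r = (m + ½) λ.
Snell's law: 1.0 sin 48.8° = 1.31 sin θ_r → sin θ_r = 0.574, cos θ_r = 0.819.
Minimum at m = 0: t = λ / (4 n cos θ_r) = 374 / (4 × 1.31 × 0.819) = 87.2 nm.

0.0872 μm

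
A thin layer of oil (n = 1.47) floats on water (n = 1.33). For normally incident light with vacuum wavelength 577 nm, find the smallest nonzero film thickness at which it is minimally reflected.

Top surface (1.0 → 1.47): reflection off a higher-index medium gives a half-wave phase shift.
Bottom surface (1.47 → 1.33): reflection off a lower-index medium gives no phase shift.
Net: one phase inversion between the two reflected rays.
So the condition for destructive reflection is 2 n t = m λ.
Minimum nonzero at m = 1: t = λ / (2 n) = 577 / (2 × 1.47) = 196 nm.

196 nm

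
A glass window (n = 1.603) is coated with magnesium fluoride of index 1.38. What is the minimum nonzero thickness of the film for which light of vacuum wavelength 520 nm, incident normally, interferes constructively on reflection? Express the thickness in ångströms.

1884 Å

Ray reflecting at the top interface goes from n = 1.0 toward n = 1.38: a half-wave phase shift.
Ray reflecting at the bottom interface goes from n = 1.38 toward n = 1.603: a half-wave phase shift.
The two reflections carry the same phase change, so no net offset.
For bright reflection here: 2 n t = m λ.
Minimum nonzero at m = 1: t = λ / (2 n) = 520 / (2 × 1.38) = 188 nm.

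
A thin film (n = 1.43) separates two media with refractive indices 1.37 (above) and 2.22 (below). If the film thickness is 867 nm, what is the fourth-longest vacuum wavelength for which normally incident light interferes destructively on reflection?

At the upper boundary (n = 1.37 to n = 1.43) the reflected ray undergoes a half-wave phase shift.
Bottom surface (1.43 → 2.22): reflection off a higher-index medium gives a half-wave phase shift.
Zero or two π shifts → no net half-wave offset.
With no net inversion, destructive interference in reflection requires 2 n t = (m + ½) λ.
λ = 2 n t / (m + ½). The fourth-longest wavelength is m = 3: λ = 2 × 1.43 × 867 / 3.50 = 708 nm.

708 nm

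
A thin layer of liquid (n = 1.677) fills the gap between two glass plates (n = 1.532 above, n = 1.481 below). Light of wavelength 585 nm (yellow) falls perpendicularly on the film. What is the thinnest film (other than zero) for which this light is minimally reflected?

174 nm

Top surface (1.532 → 1.677): reflection off a higher-index medium gives a half-wave phase shift.
Ray reflecting at the bottom interface goes from n = 1.677 toward n = 1.481: no phase shift.
The two reflections differ by half a wavelength.
For dark reflection here: 2 n t = m λ.
Minimum nonzero at m = 1: t = λ / (2 n) = 585 / (2 × 1.677) = 174 nm.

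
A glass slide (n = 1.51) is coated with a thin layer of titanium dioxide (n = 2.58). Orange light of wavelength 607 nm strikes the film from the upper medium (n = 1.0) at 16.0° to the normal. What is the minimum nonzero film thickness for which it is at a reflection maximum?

Top surface (1.0 → 2.58): reflection off a higher-index medium gives a half-wave phase shift.
Bottom surface (2.58 → 1.51): reflection off a lower-index medium gives no phase shift.
Exactly one π shift → a net half-wave offset.
With one net inversion, constructive interference in reflection requires 2 n t cos θ_r = (m + ½) λ.
Snell's law: 1.0 sin 16.0° = 2.58 sin θ_r → sin θ_r = 0.107, cos θ_r = 0.994.
Minimum at m = 0: t = λ / (4 n cos θ_r) = 607 / (4 × 2.58 × 0.994) = 59.2 nm.

59.2 nm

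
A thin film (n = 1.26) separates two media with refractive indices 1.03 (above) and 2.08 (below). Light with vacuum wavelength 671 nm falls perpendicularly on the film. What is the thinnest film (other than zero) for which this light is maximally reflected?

266 nm

Ray reflecting at the top interface goes from n = 1.03 toward n = 1.26: a half-wave phase shift.
At the lower boundary (n = 1.26 to n = 2.08) the reflected ray undergoes a half-wave phase shift.
The two reflections carry the same phase change, so no net offset.
So the condition for constructive reflection is 2 n t = m λ.
Minimum nonzero at m = 1: t = λ / (2 n) = 671 / (2 × 1.26) = 266 nm.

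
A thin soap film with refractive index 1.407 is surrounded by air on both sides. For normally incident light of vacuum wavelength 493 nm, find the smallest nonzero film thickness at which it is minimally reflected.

At the upper boundary (n = 1.0 to n = 1.407) the reflected ray undergoes a half-wave phase shift.
Bottom surface (1.407 → 1.0): reflection off a lower-index medium gives no phase shift.
Net: one phase inversion between the two reflected rays.
With one net inversion, destructive interference in reflection requires 2 n t = m λ.
Minimum nonzero at m = 1: t = λ / (2 n) = 493 / (2 × 1.407) = 175 nm.

175 nm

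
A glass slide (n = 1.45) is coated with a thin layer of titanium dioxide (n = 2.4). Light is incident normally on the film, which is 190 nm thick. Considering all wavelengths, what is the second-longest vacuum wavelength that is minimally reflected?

456 nm

Top surface (1.0 → 2.4): reflection off a higher-index medium gives a half-wave phase shift.
Bottom surface (2.4 → 1.45): reflection off a lower-index medium gives no phase shift.
Exactly one π shift → a net half-wave offset.
For minimum reflection here: 2 n t = m λ.
λ = 2 n t / m. The second-longest wavelength is m = 2: λ = 2 × 2.4 × 190 / 2.00 = 456 nm.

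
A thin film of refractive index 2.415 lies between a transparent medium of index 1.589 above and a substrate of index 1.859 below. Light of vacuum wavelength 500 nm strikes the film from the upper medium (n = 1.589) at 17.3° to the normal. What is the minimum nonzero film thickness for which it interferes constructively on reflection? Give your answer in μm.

Top surface (1.589 → 2.415): reflection off a higher-index medium gives a half-wave phase shift.
Bottom surface (2.415 → 1.859): reflection off a lower-index medium gives no phase shift.
The two reflections differ by half a wavelength.
For bright reflection here: 2 n t cos θ_r = (m + ½) λ.
Snell's law: 1.589 sin 17.3° = 2.415 sin θ_r → sin θ_r = 0.196, cos θ_r = 0.981.
Minimum at m = 0: t = λ / (4 n cos θ_r) = 500 / (4 × 2.415 × 0.981) = 52.8 nm.

0.0528 μm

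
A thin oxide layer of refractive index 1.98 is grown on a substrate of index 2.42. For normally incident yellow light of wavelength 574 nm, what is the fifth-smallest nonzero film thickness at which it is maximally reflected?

725 nm

At the upper boundary (n = 1.0 to n = 1.98) the reflected ray undergoes a half-wave phase shift.
Bottom surface (1.98 → 2.42): reflection off a higher-index medium gives a half-wave phase shift.
Zero or two π shifts → no net half-wave offset.
With no net inversion, constructive interference in reflection requires 2 n t = m λ.
The fifth-smallest nonzero thickness corresponds to m = 5: t = m λ / (2 n) = 5.00 × 574 / (2 × 1.98) = 725 nm.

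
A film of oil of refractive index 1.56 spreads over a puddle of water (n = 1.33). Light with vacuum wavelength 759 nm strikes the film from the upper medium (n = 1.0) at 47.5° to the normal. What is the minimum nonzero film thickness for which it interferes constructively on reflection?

138 nm

Top surface (1.0 → 1.56): reflection off a higher-index medium gives a half-wave phase shift.
Ray reflecting at the bottom interface goes from n = 1.56 toward n = 1.33: no phase shift.
Net: one phase inversion between the two reflected rays.
So the condition for constructive reflection is 2 n t cos θ_r = (m + ½) λ.
Snell's law: 1.0 sin 47.5° = 1.56 sin θ_r → sin θ_r = 0.473, cos θ_r = 0.881.
Minimum at m = 0: t = λ / (4 n cos θ_r) = 759 / (4 × 1.56 × 0.881) = 138 nm.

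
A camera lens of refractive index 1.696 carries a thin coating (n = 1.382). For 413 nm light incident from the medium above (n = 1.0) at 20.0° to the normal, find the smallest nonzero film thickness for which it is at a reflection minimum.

At the upper boundary (n = 1.0 to n = 1.382) the reflected ray undergoes a half-wave phase shift.
Bottom surface (1.382 → 1.696): reflection off a higher-index medium gives a half-wave phase shift.
The two reflections carry the same phase change, so no net offset.
So the condition for destructive reflection is 2 n t cos θ_r = (m + ½) λ.
Snell's law: 1.0 sin 20.0° = 1.382 sin θ_r → sin θ_r = 0.247, cos θ_r = 0.969.
Minimum at m = 0: t = λ / (4 n cos θ_r) = 413 / (4 × 1.382 × 0.969) = 77.1 nm.

77.1 nm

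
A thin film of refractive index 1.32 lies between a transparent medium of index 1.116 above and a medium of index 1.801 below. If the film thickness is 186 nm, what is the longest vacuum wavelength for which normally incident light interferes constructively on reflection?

491 nm

Top surface (1.116 → 1.32): reflection off a higher-index medium gives a half-wave phase shift.
Ray reflecting at the bottom interface goes from n = 1.32 toward n = 1.801: a half-wave phase shift.
Zero or two π shifts → no net half-wave offset.
For bright reflection here: 2 n t = m λ.
λ = 2 n t / m. The longest wavelength is m = 1: λ = 2 × 1.32 × 186 / 1.00 = 491 nm.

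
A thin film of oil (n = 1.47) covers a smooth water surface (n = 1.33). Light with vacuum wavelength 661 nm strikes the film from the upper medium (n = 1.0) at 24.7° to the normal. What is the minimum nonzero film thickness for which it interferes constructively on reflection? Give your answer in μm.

At the upper boundary (n = 1.0 to n = 1.47) the reflected ray undergoes a half-wave phase shift.
Ray reflecting at the bottom interface goes from n = 1.47 toward n = 1.33: no phase shift.
Exactly one π shift → a net half-wave offset.
With one net inversion, constructive interference in reflection requires 2 n t cos θ_r = (m + ½) λ.
Snell's law: 1.0 sin 24.7° = 1.47 sin θ_r → sin θ_r = 0.284, cos θ_r = 0.959.
Minimum at m = 0: t = λ / (4 n cos θ_r) = 661 / (4 × 1.47 × 0.959) = 117 nm.

0.117 μm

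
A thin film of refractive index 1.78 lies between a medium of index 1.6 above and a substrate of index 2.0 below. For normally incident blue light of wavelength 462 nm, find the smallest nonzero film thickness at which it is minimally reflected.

64.9 nm

Ray reflecting at the top interface goes from n = 1.6 toward n = 1.78: a half-wave phase shift.
Ray reflecting at the bottom interface goes from n = 1.78 toward n = 2.0: a half-wave phase shift.
Net: no relative phase inversion (both shifts match).
So the condition for destructive reflection is 2 n t = (m + ½) λ.
Minimum at m = 0: t = λ / (4 n) = 462 / (4 × 1.78) = 64.9 nm.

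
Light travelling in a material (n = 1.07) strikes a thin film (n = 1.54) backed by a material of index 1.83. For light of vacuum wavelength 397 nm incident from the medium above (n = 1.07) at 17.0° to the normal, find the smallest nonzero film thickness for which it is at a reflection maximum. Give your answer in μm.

0.132 μm

Ray reflecting at the top interface goes from n = 1.07 toward n = 1.54: a half-wave phase shift.
Ray reflecting at the bottom interface goes from n = 1.54 toward n = 1.83: a half-wave phase shift.
Net: no relative phase inversion (both shifts match).
So the condition for constructive reflection is 2 n t cos θ_r = m λ.
Snell's law: 1.07 sin 17.0° = 1.54 sin θ_r → sin θ_r = 0.203, cos θ_r = 0.979.
Minimum nonzero at m = 1: t = λ / (2 n cos θ_r) = 397 / (2 × 1.54 × 0.979) = 132 nm.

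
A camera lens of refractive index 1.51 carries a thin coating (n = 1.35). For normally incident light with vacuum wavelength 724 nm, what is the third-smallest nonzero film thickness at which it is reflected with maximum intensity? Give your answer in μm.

0.804 μm

At the upper boundary (n = 1.0 to n = 1.35) the reflected ray undergoes a half-wave phase shift.
Bottom surface (1.35 → 1.51): reflection off a higher-index medium gives a half-wave phase shift.
The two reflections carry the same phase change, so no net offset.
For strong reflection here: 2 n t = m λ.
The third-smallest nonzero thickness corresponds to m = 3: t = m λ / (2 n) = 3.00 × 724 / (2 × 1.35) = 804 nm.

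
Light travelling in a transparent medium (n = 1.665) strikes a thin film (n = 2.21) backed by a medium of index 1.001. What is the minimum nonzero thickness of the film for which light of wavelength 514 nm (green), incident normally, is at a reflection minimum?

116 nm

At the upper boundary (n = 1.665 to n = 2.21) the reflected ray undergoes a half-wave phase shift.
Bottom surface (2.21 → 1.001): reflection off a lower-index medium gives no phase shift.
Exactly one π shift → a net half-wave offset.
With one net inversion, destructive interference in reflection requires 2 n t = m λ.
Minimum nonzero at m = 1: t = λ / (2 n) = 514 / (2 × 2.21) = 116 nm.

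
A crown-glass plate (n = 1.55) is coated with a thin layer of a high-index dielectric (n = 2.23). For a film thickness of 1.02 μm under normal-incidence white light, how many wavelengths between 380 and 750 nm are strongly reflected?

6

Top surface (1.0 → 2.23): reflection off a higher-index medium gives a half-wave phase shift.
At the lower boundary (n = 2.23 to n = 1.55) the reflected ray undergoes no phase shift.
The two reflections differ by half a wavelength.
For bright reflection here: 2 n t = (m + ½) λ.
λ = 2 n t / (m + ½) = 4549 / (m + ½) nm.
m=5: 827 nm (IR); m=6: 700 nm (visible); m=7: 607 nm (visible); m=8: 535 nm (visible); m=9: 479 nm (visible); m=10: 433 nm (visible); m=11: 396 nm (visible); m=12: 364 nm (UV).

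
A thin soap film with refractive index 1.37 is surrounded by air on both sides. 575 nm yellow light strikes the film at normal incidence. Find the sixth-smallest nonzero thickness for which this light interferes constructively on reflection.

1154 nm

Ray reflecting at the top interface goes from n = 1.0 toward n = 1.37: a half-wave phase shift.
Ray reflecting at the bottom interface goes from n = 1.37 toward n = 1.0: no phase shift.
The two reflections differ by half a wavelength.
So the condition for constructive reflection is 2 n t = (m + ½) λ.
The sixth-smallest nonzero thickness corresponds to m = 5: t = (m + ½) λ / (2 n) = 5.50 × 575 / (2 × 1.37) = 1154 nm.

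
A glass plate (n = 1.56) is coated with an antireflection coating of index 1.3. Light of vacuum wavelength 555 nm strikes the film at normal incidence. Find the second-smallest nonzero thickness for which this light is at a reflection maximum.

Top surface (1.0 → 1.3): reflection off a higher-index medium gives a half-wave phase shift.
Bottom surface (1.3 → 1.56): reflection off a higher-index medium gives a half-wave phase shift.
Net: no relative phase inversion (both shifts match).
So the condition for constructive reflection is 2 n t = m λ.
The second-smallest nonzero thickness corresponds to m = 2: t = m λ / (2 n) = 2.00 × 555 / (2 × 1.3) = 427 nm.

427 nm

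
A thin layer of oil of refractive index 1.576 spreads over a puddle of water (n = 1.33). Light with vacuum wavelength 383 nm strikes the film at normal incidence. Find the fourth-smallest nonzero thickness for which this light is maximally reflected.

Ray reflecting at the top interface goes from n = 1.0 toward n = 1.576: a half-wave phase shift.
At the lower boundary (n = 1.576 to n = 1.33) the reflected ray undergoes no phase shift.
The two reflections differ by half a wavelength.
So the condition for constructive reflection is 2 n t = (m + ½) λ.
The fourth-smallest nonzero thickness corresponds to m = 3: t = (m + ½) λ / (2 n) = 3.50 × 383 / (2 × 1.576) = 425 nm.

425 nm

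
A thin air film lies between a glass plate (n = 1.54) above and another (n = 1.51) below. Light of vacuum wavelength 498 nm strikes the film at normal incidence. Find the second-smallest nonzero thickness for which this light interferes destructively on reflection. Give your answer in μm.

Top surface (1.54 → 1.0): reflection off a lower-index medium gives no phase shift.
Ray reflecting at the bottom interface goes from n = 1.0 toward n = 1.51: a half-wave phase shift.
The two reflections differ by half a wavelength.
So the condition for destructive reflection is 2 n t = m λ.
The second-smallest nonzero thickness corresponds to m = 2: t = m λ / (2 n) = 2.00 × 498 / (2 × 1.0) = 498 nm.

0.498 μm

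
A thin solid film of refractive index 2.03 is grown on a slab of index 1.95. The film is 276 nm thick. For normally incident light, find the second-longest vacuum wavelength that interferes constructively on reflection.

747 nm

At the upper boundary (n = 1.0 to n = 2.03) the reflected ray undergoes a half-wave phase shift.
Bottom surface (2.03 → 1.95): reflection off a lower-index medium gives no phase shift.
Exactly one π shift → a net half-wave offset.
So the condition for constructive reflection is 2 n t = (m + ½) λ.
λ = 2 n t / (m + ½). The second-longest wavelength is m = 1: λ = 2 × 2.03 × 276 / 1.50 = 747 nm.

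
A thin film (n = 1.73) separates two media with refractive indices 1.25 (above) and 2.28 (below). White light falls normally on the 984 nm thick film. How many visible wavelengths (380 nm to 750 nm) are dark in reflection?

At the upper boundary (n = 1.25 to n = 1.73) the reflected ray undergoes a half-wave phase shift.
At the lower boundary (n = 1.73 to n = 2.28) the reflected ray undergoes a half-wave phase shift.
The two reflections carry the same phase change, so no net offset.
With no net inversion, destructive interference in reflection requires 2 n t = (m + ½) λ.
λ = 2 n t / (m + ½) = 3405 / (m + ½) nm.
m=4: 757 nm (IR); m=5: 619 nm (visible); m=6: 524 nm (visible); m=7: 454 nm (visible); m=8: 401 nm (visible); m=9: 358 nm (UV).

4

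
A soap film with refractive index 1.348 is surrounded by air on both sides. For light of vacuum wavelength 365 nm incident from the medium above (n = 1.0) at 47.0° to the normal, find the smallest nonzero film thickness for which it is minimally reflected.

Top surface (1.0 → 1.348): reflection off a higher-index medium gives a half-wave phase shift.
At the lower boundary (n = 1.348 to n = 1.0) the reflected ray undergoes no phase shift.
Exactly one π shift → a net half-wave offset.
So the condition for destructive reflection is 2 n t cos θ_r = m λ.
Snell's law: 1.0 sin 47.0° = 1.348 sin θ_r → sin θ_r = 0.543, cos θ_r = 0.840.
Minimum nonzero at m = 1: t = λ / (2 n cos θ_r) = 365 / (2 × 1.348 × 0.840) = 161 nm.

161 nm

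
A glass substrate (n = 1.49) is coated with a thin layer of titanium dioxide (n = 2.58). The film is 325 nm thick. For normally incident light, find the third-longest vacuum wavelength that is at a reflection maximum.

671 nm

Ray reflecting at the top interface goes from n = 1.0 toward n = 2.58: a half-wave phase shift.
Bottom surface (2.58 → 1.49): reflection off a lower-index medium gives no phase shift.
Net: one phase inversion between the two reflected rays.
For maximum reflection here: 2 n t = (m + ½) λ.
λ = 2 n t / (m + ½). The third-longest wavelength is m = 2: λ = 2 × 2.58 × 325 / 2.50 = 671 nm.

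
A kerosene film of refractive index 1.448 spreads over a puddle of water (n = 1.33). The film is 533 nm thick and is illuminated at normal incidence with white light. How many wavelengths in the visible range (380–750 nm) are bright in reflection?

At the upper boundary (n = 1.0 to n = 1.448) the reflected ray undergoes a half-wave phase shift.
Ray reflecting at the bottom interface goes from n = 1.448 toward n = 1.33: no phase shift.
The two reflections differ by half a wavelength.
With one net inversion, constructive interference in reflection requires 2 n t = (m + ½) λ.
λ = 2 n t / (m + ½) = 1544 / (m + ½) nm.
m=1: 1029 nm (IR); m=2: 617 nm (visible); m=3: 441 nm (visible); m=4: 343 nm (UV).

2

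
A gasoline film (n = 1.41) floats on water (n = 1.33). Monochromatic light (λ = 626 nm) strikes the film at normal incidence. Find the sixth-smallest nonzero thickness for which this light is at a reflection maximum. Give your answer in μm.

1.22 μm

Top surface (1.0 → 1.41): reflection off a higher-index medium gives a half-wave phase shift.
Bottom surface (1.41 → 1.33): reflection off a lower-index medium gives no phase shift.
Exactly one π shift → a net half-wave offset.
So the condition for constructive reflection is 2 n t = (m + ½) λ.
The sixth-smallest nonzero thickness corresponds to m = 5: t = (m + ½) λ / (2 n) = 5.50 × 626 / (2 × 1.41) = 1221 nm.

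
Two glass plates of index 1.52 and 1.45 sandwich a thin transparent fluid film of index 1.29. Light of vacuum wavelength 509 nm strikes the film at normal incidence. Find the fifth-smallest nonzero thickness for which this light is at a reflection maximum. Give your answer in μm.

Ray reflecting at the top interface goes from n = 1.52 toward n = 1.29: no phase shift.
Bottom surface (1.29 → 1.45): reflection off a higher-index medium gives a half-wave phase shift.
The two reflections differ by half a wavelength.
With one net inversion, constructive interference in reflection requires 2 n t = (m + ½) λ.
The fifth-smallest nonzero thickness corresponds to m = 4: t = (m + ½) λ / (2 n) = 4.50 × 509 / (2 × 1.29) = 888 nm.

0.888 μm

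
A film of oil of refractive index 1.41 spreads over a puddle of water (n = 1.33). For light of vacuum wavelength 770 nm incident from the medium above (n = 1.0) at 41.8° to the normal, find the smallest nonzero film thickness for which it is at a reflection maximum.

Top surface (1.0 → 1.41): reflection off a higher-index medium gives a half-wave phase shift.
Bottom surface (1.41 → 1.33): reflection off a lower-index medium gives no phase shift.
Exactly one π shift → a net half-wave offset.
With one net inversion, constructive interference in reflection requires 2 n t cos θ_r = (m + ½) λ.
Snell's law: 1.0 sin 41.8° = 1.41 sin θ_r → sin θ_r = 0.473, cos θ_r = 0.881.
Minimum at m = 0: t = λ / (4 n cos θ_r) = 770 / (4 × 1.41 × 0.881) = 155 nm.

155 nm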